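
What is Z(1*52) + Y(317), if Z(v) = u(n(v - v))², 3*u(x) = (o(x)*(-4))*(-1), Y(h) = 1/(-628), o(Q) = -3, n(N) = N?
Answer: 10047/628 ≈ 15.998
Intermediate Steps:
Y(h) = -1/628
u(x) = -4 (u(x) = (-3*(-4)*(-1))/3 = (12*(-1))/3 = (⅓)*(-12) = -4)
Z(v) = 16 (Z(v) = (-4)² = 16)
Z(1*52) + Y(317) = 16 - 1/628 = 10047/628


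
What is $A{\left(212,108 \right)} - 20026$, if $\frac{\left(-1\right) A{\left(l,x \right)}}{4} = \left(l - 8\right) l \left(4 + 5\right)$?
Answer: $-1576954$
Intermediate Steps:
$A{\left(l,x \right)} = - 36 l \left(-8 + l\right)$ ($A{\left(l,x \right)} = - 4 \left(l - 8\right) l \left(4 + 5\right) = - 4 \left(l - 8\right) l 9 = - 4 \left(-8 + l\right) 9 l = - 4 \cdot 9 l \left(-8 + l\right) = - 36 l \left(-8 + l\right)$)
$A{\left(212,108 \right)} - 20026 = 36 \cdot 212 \left(8 - 212\right) - 20026 = 36 \cdot 212 \left(-204\right) - 20026 = -1556928 - 20026 = -1576954$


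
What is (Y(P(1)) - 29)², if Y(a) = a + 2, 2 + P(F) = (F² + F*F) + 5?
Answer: 484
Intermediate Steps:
P(F) = 3 + 2*F² (P(F) = -2 + ((F² + F*F) + 5) = -2 + ((F² + F²) + 5) = -2 + (2*F² + 5) = -2 + (5 + 2*F²) = 3 + 2*F²)
Y(a) = 2 + a
(Y(P(1)) - 29)² = ((2 + (3 + 2*1²)) - 29)² = ((2 + (3 + 2*1)) - 29)² = ((2 + (3 + 2)) - 29)² = ((2 + 5) - 29)² = (7 - 29)² = (-22)² = 484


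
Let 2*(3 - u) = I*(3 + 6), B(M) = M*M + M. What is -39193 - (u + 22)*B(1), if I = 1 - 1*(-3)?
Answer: -39207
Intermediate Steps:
I = 4 (I = 1 + 3 = 4)
B(M) = M + M² (B(M) = M² + M = M + M²)
u = -15 (u = 3 - 2*(3 + 6) = 3 - 2*9 = 3 - ½*36 = 3 - 18 = -15)
-39193 - (u + 22)*B(1) = -39193 - (-15 + 22)*1*(1 + 1) = -39193 - 7*1*2 = -39193 - 7*2 = -39193 - 1*14 = -39193 - 14 = -39207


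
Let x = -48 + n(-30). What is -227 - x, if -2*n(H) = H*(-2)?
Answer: -149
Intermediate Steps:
n(H) = H (n(H) = -H*(-2)/2 = -(-1)*H = H)
x = -78 (x = -48 - 30 = -78)
-227 - x = -227 - 1*(-78) = -227 + 78 = -149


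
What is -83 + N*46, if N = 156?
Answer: 7093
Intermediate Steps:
-83 + N*46 = -83 + 156*46 = -83 + 7176 = 7093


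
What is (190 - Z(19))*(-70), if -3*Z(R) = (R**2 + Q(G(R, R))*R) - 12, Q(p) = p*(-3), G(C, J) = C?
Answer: 11480/3 ≈ 3826.7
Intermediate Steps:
Q(p) = -3*p
Z(R) = 4 + 2*R**2/3 (Z(R) = -((R**2 + (-3*R)*R) - 12)/3 = -((R**2 - 3*R**2) - 12)/3 = -(-2*R**2 - 12)/3 = -(-12 - 2*R**2)/3 = 4 + 2*R**2/3)
(190 - Z(19))*(-70) = (190 - (4 + (2/3)*19**2))*(-70) = (190 - (4 + (2/3)*361))*(-70) = (190 - (4 + 722/3))*(-70) = (190 - 1*734/3)*(-70) = (190 - 734/3)*(-70) = -164/3*(-70) = 11480/3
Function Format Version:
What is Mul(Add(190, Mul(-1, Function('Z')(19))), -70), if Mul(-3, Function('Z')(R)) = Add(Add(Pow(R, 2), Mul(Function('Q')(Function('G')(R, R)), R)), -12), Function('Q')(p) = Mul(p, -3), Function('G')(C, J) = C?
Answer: Rational(11480, 3) ≈ 3826.7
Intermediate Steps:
Function('Q')(p) = Mul(-3, p)
Function('Z')(R) = Add(4, Mul(Rational(2, 3), Pow(R, 2))) (Function('Z')(R) = Mul(Rational(-1, 3), Add(Add(Pow(R, 2), Mul(Mul(-3, R), R)), -12)) = Mul(Rational(-1, 3), Add(Add(Pow(R, 2), Mul(-3, Pow(R, 2))), -12)) = Mul(Rational(-1, 3), Add(Mul(-2, Pow(R, 2)), -12)) = Mul(Rational(-1, 3), Add(-12, Mul(-2, Pow(R, 2)))) = Add(4, Mul(Rational(2, 3), Pow(R, 2))))
Mul(Add(190, Mul(-1, Function('Z')(19))), -70) = Mul(Add(190, Mul(-1, Add(4, Mul(Rational(2, 3), Pow(19, 2))))), -70) = Mul(Add(190, Mul(-1, Add(4, Mul(Rational(2, 3), 361)))), -70) = Mul(Add(190, Mul(-1, Add(4, Rational(722, 3)))), -70) = Mul(Add(190, Mul(-1, Rational(734, 3))), -70) = Mul(Add(190, Rational(-734, 3)), -70) = Mul(Rational(-164, 3), -70) = Rational(11480, 3)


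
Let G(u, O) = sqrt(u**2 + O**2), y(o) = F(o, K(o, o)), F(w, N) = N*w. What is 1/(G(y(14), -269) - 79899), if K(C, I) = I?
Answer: -79899/6383739424 - sqrt(110777)/6383739424 ≈ -1.2568e-5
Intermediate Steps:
y(o) = o**2 (y(o) = o*o = o**2)
G(u, O) = sqrt(O**2 + u**2)
1/(G(y(14), -269) - 79899) = 1/(sqrt((-269)**2 + (14**2)**2) - 79899) = 1/(sqrt(72361 + 196**2) - 79899) = 1/(sqrt(72361 + 38416) - 79899) = 1/(sqrt(110777) - 79899) = 1/(-79899 + sqrt(110777))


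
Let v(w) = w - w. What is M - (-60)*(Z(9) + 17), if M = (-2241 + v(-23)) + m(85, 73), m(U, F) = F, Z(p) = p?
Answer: -608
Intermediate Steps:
v(w) = 0
M = -2168 (M = (-2241 + 0) + 73 = -2241 + 73 = -2168)
M - (-60)*(Z(9) + 17) = -2168 - (-60)*(9 + 17) = -2168 - (-60)*26 = -2168 - 1*(-1560) = -2168 + 1560 = -608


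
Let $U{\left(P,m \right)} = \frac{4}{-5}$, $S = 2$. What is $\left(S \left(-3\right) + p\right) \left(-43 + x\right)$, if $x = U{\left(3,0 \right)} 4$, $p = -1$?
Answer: $\frac{1617}{5} \approx 323.4$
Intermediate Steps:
$U{\left(P,m \right)} = - \frac{4}{5}$ ($U{\left(P,m \right)} = 4 \left(- \frac{1}{5}\right) = - \frac{4}{5}$)
$x = - \frac{16}{5}$ ($x = \left(- \frac{4}{5}\right) 4 = - \frac{16}{5} \approx -3.2$)
$\left(S \left(-3\right) + p\right) \left(-43 + x\right) = \left(2 \left(-3\right) - 1\right) \left(-43 - \frac{16}{5}\right) = \left(-6 - 1\right) \left(- \frac{231}{5}\right) = \left(-7\right) \left(- \frac{231}{5}\right) = \frac{1617}{5}$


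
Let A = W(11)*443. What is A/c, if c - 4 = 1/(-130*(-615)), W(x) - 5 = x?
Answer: 566685600/319801 ≈ 1772.0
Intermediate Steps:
W(x) = 5 + x
c = 319801/79950 (c = 4 + 1/(-130*(-615)) = 4 + 1/79950 = 319801/79950 ≈ 4.0000)
A = 7088 (A = (5 + 11)*443 = 16*443 = 7088)
A/c = 7088/(319801/79950) = 7088*(79950/319801) = 566685600/319801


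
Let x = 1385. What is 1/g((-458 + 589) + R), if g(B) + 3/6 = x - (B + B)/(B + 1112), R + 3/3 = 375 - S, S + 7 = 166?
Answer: 1458/2017909 ≈ 0.00072253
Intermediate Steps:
S = 159 (S = -7 + 166 = 159)
R = 215 (R = -1 + (375 - 1*159) = -1 + (375 - 159) = -1 + 216 = 215)
g(B) = 2769/2 - 2*B/(1112 + B) (g(B) = -½ + (1385 - (B + B)/(B + 1112)) = -½ + (1385 - 2*B/(1112 + B)) = 2769/2 - 2*B/(1112 + B))
1/g((-458 + 589) + R) = 1/((3079128 + 2765*((-458 + 589) + 215))/(2*(1112 + ((-458 + 589) + 215)))) = 1/((3079128 + 2765*(131 + 215))/(2*(1112 + (131 + 215)))) = 1/((3079128 + 2765*346)/(2*(1112 + 346))) = 1/((½)*(3079128 + 956690)/1458) = 1/((½)*(1/1458)*4035818) = 1/(2017909/1458) = 1458/2017909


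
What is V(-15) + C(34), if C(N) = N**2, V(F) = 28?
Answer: 1184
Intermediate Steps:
V(-15) + C(34) = 28 + 34**2 = 28 + 1156 = 1184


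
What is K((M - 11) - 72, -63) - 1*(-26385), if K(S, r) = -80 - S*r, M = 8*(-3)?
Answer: 19564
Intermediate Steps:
M = -24
K(S, r) = -80 - S*r
K((M - 11) - 72, -63) - 1*(-26385) = (-80 - 1*((-24 - 11) - 72)*(-63)) - 1*(-26385) = (-80 - 1*(-35 - 72)*(-63)) + 26385 = (-80 - 1*(-107)*(-63)) + 26385 = (-80 - 6741) + 26385 = -6821 + 26385 = 19564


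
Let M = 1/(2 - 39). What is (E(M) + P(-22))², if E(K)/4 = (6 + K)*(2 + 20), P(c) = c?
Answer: 347225956/1369 ≈ 2.5363e+5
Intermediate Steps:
M = -1/37 (M = 1/(-37) = -1/37 ≈ -0.027027)
E(K) = 528 + 88*K (E(K) = 4*((6 + K)*(2 + 20)) = 4*((6 + K)*22) = 4*(132 + 22*K) = 528 + 88*K)
(E(M) + P(-22))² = ((528 + 88*(-1/37)) - 22)² = ((528 - 88/37) - 22)² = (19448/37 - 22)² = (18634/37)² = 347225956/1369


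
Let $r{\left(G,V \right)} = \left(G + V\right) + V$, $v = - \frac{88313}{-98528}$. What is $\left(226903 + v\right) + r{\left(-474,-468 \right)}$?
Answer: $\frac{22217462617}{98528} \approx 2.2549 \cdot 10^{5}$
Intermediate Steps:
$v = \frac{88313}{98528}$ ($v = \left(-88313\right) \left(- \frac{1}{98528}\right) = \frac{88313}{98528} \approx 0.89632$)
$r{\left(G,V \right)} = G + 2 V$
$\left(226903 + v\right) + r{\left(-474,-468 \right)} = \left(226903 + \frac{88313}{98528}\right) + \left(-474 + 2 \left(-468\right)\right) = \frac{22356387097}{98528} - 1410 = \frac{22217462617}{98528}$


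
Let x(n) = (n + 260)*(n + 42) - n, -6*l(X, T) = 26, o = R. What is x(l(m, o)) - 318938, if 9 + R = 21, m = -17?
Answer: -2783732/9 ≈ -3.0930e+5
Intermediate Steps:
R = 12 (R = -9 + 21 = 12)
o = 12
l(X, T) = -13/3 (l(X, T) = -⅙*26 = -13/3)
x(n) = -n + (42 + n)*(260 + n) (x(n) = (260 + n)*(42 + n) - n = (42 + n)*(260 + n) - n = -n + (42 + n)*(260 + n))
x(l(m, o)) - 318938 = (10920 + (-13/3)² + 301*(-13/3)) - 318938 = (10920 + 169/9 - 3913/3) - 318938 = 86710/9 - 318938 = -2783732/9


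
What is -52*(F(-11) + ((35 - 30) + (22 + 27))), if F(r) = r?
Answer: -2236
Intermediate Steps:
-52*(F(-11) + ((35 - 30) + (22 + 27))) = -52*(-11 + ((35 - 30) + (22 + 27))) = -52*(-11 + (5 + 49)) = -52*(-11 + 54) = -52*43 = -2236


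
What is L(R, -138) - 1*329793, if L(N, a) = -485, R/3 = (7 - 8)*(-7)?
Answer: -330278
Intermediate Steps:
R = 21 (R = 3*((7 - 8)*(-7)) = 3*(-1*(-7)) = 3*7 = 21)
L(R, -138) - 1*329793 = -485 - 1*329793 = -485 - 329793 = -330278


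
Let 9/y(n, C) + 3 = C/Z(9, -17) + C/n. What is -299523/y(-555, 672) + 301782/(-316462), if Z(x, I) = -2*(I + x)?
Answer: -110443491170066/87818205 ≈ -1.2576e+6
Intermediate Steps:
Z(x, I) = -2*I - 2*x
y(n, C) = 9/(-3 + C/16 + C/n) (y(n, C) = 9/(-3 + (C/(-2*(-17) - 2*9) + C/n)) = 9/(-3 + (C/(34 - 18) + C/n)) = 9/(-3 + (C/16 + C/n)) = 9/(-3 + C/16 + C/n))
-299523/y(-555, 672) + 301782/(-316462) = -299523/(144*(-555)/(-48*(-555) + 16*672 + 672*(-555))) + 301782/(-316462) = -299523/(144*(-555)/(26640 + 10752 - 372960)) + 301782*(-1/316462) = -299523/(144*(-555)/(-335568)) - 150891/158231 = -299523/(144*(-555)*(-1/335568)) - 150891/158231 = -299523/1665/6991 - 150891/158231 = -299523*6991/1665 - 150891/158231 = -697988431/555 - 150891/158231 = -110443491170066/87818205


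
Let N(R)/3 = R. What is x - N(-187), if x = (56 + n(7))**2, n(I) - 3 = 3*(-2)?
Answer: 3370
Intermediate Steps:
n(I) = -3 (n(I) = 3 + 3*(-2) = 3 - 6 = -3)
N(R) = 3*R
x = 2809 (x = (56 - 3)**2 = 53**2 = 2809)
x - N(-187) = 2809 - 3*(-187) = 2809 - 1*(-561) = 2809 + 561 = 3370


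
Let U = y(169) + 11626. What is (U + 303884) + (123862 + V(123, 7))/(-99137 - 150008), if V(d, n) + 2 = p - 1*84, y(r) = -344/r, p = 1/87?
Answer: 88904639191661/281782995 ≈ 3.1551e+5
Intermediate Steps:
p = 1/87 ≈ 0.011494
V(d, n) = -7481/87 (V(d, n) = -2 + (1/87 - 1*84) = -2 + (1/87 - 84) = -2 - 7307/87 = -7481/87)
U = 1964450/169 (U = -344/169 + 11626 = 1964450/169 ≈ 11624.)
(U + 303884) + (123862 + V(123, 7))/(-99137 - 150008) = (1964450/169 + 303884) + (123862 - 7481/87)/(-99137 - 150008) = 53320846/169 + (10768513/87)/(-249145) = 53320846/169 + (10768513/87)*(-1/249145) = 53320846/169 - 10768513/21675615 = 88904639191661/281782995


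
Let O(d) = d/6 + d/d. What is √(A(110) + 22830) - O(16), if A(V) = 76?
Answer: -11/3 + √22906 ≈ 147.68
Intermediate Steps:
O(d) = 1 + d/6 (O(d) = d*(⅙) + 1 = d/6 + 1 = 1 + d/6)
√(A(110) + 22830) - O(16) = √(76 + 22830) - (1 + (⅙)*16) = √22906 - (1 + 8/3) = √22906 - 1*11/3 = √22906 - 11/3 = -11/3 + √22906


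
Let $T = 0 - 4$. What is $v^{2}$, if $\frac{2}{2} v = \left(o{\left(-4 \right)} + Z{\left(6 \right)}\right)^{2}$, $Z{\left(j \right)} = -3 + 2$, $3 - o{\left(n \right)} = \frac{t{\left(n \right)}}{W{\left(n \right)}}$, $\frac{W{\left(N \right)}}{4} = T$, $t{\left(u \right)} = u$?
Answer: $\frac{2401}{256} \approx 9.3789$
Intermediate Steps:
$T = -4$ ($T = 0 - 4 = -4$)
$W{\left(N \right)} = -16$ ($W{\left(N \right)} = 4 \left(-4\right) = -16$)
$o{\left(n \right)} = 3 + \frac{n}{16}$ ($o{\left(n \right)} = 3 - \frac{n}{-16} = 3 - n \left(- \frac{1}{16}\right) = 3 - - \frac{n}{16} = 3 + \frac{n}{16}$)
$Z{\left(j \right)} = -1$
$v = \frac{49}{16}$ ($v = \left(\left(3 + \frac{1}{16} \left(-4\right)\right) - 1\right)^{2} = \left(\left(3 - \frac{1}{4}\right) - 1\right)^{2} = \left(\frac{11}{4} - 1\right)^{2} = \left(\frac{7}{4}\right)^{2} = \frac{49}{16} \approx 3.0625$)
$v^{2} = \left(\frac{49}{16}\right)^{2} = \frac{2401}{256}$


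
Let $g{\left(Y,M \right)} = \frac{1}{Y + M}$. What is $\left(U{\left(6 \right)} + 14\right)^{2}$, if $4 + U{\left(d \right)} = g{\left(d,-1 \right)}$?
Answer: $\frac{2601}{25} \approx 104.04$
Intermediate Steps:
$g{\left(Y,M \right)} = \frac{1}{M + Y}$
$U{\left(d \right)} = -4 + \frac{1}{-1 + d}$
$\left(U{\left(6 \right)} + 14\right)^{2} = \left(\frac{5 - 24}{-1 + 6} + 14\right)^{2} = \left(\frac{5 - 24}{5} + 14\right)^{2} = \left(\frac{1}{5} \left(-19\right) + 14\right)^{2} = \left(- \frac{19}{5} + 14\right)^{2} = \left(\frac{51}{5}\right)^{2} = \frac{2601}{25}$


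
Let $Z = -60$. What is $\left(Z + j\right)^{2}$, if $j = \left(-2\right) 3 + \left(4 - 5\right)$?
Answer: $4489$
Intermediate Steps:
$j = -7$ ($j = -6 + \left(4 - 5\right) = -6 - 1 = -7$)
$\left(Z + j\right)^{2} = \left(-60 - 7\right)^{2} = \left(-67\right)^{2} = 4489$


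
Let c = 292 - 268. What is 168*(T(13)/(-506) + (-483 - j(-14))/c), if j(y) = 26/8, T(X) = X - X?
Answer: -13615/4 ≈ -3403.8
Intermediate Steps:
T(X) = 0
j(y) = 13/4 (j(y) = 26*(1/8) = 13/4)
c = 24
168*(T(13)/(-506) + (-483 - j(-14))/c) = 168*(0/(-506) + (-483 - 1*13/4)/24) = 168*(0*(-1/506) + (-483 - 13/4)*(1/24)) = 168*(0 - 1945/4*1/24) = 168*(0 - 1945/96) = 168*(-1945/96) = -13615/4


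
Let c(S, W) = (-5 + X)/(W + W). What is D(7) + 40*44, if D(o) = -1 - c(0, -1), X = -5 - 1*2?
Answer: 1753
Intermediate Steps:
X = -7 (X = -5 - 2 = -7)
c(S, W) = -6/W (c(S, W) = (-5 - 7)/(W + W) = -12*1/(2*W) = -6/W)
D(o) = -7 (D(o) = -1 - (-6)/(-1) = -1 - (-6)*(-1) = -1 - 1*6 = -1 - 6 = -7)
D(7) + 40*44 = -7 + 40*44 = -7 + 1760 = 1753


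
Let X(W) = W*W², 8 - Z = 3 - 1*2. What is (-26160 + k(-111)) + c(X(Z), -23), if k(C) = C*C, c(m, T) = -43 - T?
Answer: -13859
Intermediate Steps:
Z = 7 (Z = 8 - (3 - 1*2) = 8 - (3 - 2) = 8 - 1*1 = 8 - 1 = 7)
X(W) = W³
k(C) = C²
(-26160 + k(-111)) + c(X(Z), -23) = (-26160 + (-111)²) + (-43 - 1*(-23)) = (-26160 + 12321) + (-43 + 23) = -13839 - 20 = -13859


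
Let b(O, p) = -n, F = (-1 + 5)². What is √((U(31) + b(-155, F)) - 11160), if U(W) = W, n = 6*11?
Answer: I*√11195 ≈ 105.81*I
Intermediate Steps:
n = 66
F = 16 (F = 4² = 16)
b(O, p) = -66 (b(O, p) = -1*66 = -66)
√((U(31) + b(-155, F)) - 11160) = √((31 - 66) - 11160) = √(-35 - 11160) = √(-11195) = I*√11195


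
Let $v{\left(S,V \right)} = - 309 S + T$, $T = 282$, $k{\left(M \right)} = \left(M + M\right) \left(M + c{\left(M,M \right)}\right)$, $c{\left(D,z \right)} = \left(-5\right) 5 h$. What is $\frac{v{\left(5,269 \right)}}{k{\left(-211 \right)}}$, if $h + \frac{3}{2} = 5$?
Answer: $- \frac{421}{41989} \approx -0.010026$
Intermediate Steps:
$h = \frac{7}{2}$ ($h = - \frac{3}{2} + 5 = \frac{7}{2} \approx 3.5$)
$c{\left(D,z \right)} = - \frac{175}{2}$ ($c{\left(D,z \right)} = \left(-5\right) 5 \cdot \frac{7}{2} = \left(-25\right) \frac{7}{2} = - \frac{175}{2}$)
$k{\left(M \right)} = 2 M \left(- \frac{175}{2} + M\right)$ ($k{\left(M \right)} = \left(M + M\right) \left(M - \frac{175}{2}\right) = 2 M \left(- \frac{175}{2} + M\right)$)
$v{\left(S,V \right)} = 282 - 309 S$ ($v{\left(S,V \right)} = - 309 S + 282 = 282 - 309 S$)
$\frac{v{\left(5,269 \right)}}{k{\left(-211 \right)}} = \frac{282 - 1545}{\left(-211\right) \left(-175 + 2 \left(-211\right)\right)} = \frac{282 - 1545}{\left(-211\right) \left(-175 - 422\right)} = - \frac{1263}{\left(-211\right) \left(-597\right)} = - \frac{1263}{125967} = \left(-1263\right) \frac{1}{125967} = - \frac{421}{41989}$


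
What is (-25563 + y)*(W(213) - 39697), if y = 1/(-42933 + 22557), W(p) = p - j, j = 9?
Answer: 20570785613677/20376 ≈ 1.0096e+9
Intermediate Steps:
W(p) = -9 + p (W(p) = p - 1*9 = p - 9 = -9 + p)
y = -1/20376 (y = 1/(-20376) = -1/20376 ≈ -4.9077e-5)
(-25563 + y)*(W(213) - 39697) = (-25563 - 1/20376)*((-9 + 213) - 39697) = -520871689*(204 - 39697)/20376 = -520871689/20376*(-39493) = 20570785613677/20376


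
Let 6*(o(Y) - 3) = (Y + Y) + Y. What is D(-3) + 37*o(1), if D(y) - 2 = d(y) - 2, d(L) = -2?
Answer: 255/2 ≈ 127.50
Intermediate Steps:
o(Y) = 3 + Y/2 (o(Y) = 3 + ((Y + Y) + Y)/6 = 3 + (2*Y + Y)/6 = 3 + (3*Y)/6 = 3 + Y/2)
D(y) = -2 (D(y) = 2 + (-2 - 2) = 2 - 4 = -2)
D(-3) + 37*o(1) = -2 + 37*(3 + (1/2)*1) = -2 + 37*(3 + 1/2) = -2 + 37*(7/2) = -2 + 259/2 = 255/2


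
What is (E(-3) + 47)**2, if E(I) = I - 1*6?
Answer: 1444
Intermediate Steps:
E(I) = -6 + I (E(I) = I - 6 = -6 + I)
(E(-3) + 47)**2 = ((-6 - 3) + 47)**2 = (-9 + 47)**2 = 38**2 = 1444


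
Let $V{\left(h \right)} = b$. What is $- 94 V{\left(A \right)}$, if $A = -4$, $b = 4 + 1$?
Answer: $-470$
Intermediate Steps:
$b = 5$
$V{\left(h \right)} = 5$
$- 94 V{\left(A \right)} = \left(-94\right) 5 = -470$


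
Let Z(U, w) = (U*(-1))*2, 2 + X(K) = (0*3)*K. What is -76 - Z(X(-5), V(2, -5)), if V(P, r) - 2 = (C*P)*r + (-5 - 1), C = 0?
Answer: -80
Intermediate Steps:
X(K) = -2 (X(K) = -2 + (0*3)*K = -2 + 0*K = -2 + 0 = -2)
V(P, r) = -4 (V(P, r) = 2 + ((0*P)*r + (-5 - 1)) = 2 + (0*r - 6) = 2 + (0 - 6) = 2 - 6 = -4)
Z(U, w) = -2*U (Z(U, w) = -U*2 = -2*U)
-76 - Z(X(-5), V(2, -5)) = -76 - (-2)*(-2) = -76 - 1*4 = -76 - 4 = -80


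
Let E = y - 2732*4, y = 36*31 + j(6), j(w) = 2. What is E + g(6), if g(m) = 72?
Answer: -9738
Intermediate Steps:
y = 1118 (y = 36*31 + 2 = 1116 + 2 = 1118)
E = -9810 (E = 1118 - 2732*4 = 1118 - 1*10928 = 1118 - 10928 = -9810)
E + g(6) = -9810 + 72 = -9738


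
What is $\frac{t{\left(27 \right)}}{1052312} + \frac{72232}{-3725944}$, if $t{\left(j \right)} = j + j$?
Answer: $- \frac{4738087463}{245053473908} \approx -0.019335$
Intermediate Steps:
$t{\left(j \right)} = 2 j$
$\frac{t{\left(27 \right)}}{1052312} + \frac{72232}{-3725944} = \frac{2 \cdot 27}{1052312} + \frac{72232}{-3725944} = 54 \cdot \frac{1}{1052312} + 72232 \left(- \frac{1}{3725944}\right) = \frac{27}{526156} - \frac{9029}{465743} = - \frac{4738087463}{245053473908}$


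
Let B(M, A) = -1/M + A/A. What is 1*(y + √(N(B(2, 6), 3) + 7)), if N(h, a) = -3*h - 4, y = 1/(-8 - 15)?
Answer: -1/23 + √6/2 ≈ 1.1813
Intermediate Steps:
y = -1/23 (y = 1/(-23) = -1/23 ≈ -0.043478)
B(M, A) = 1 - 1/M (B(M, A) = -1/M + 1 = 1 - 1/M)
N(h, a) = -4 - 3*h
1*(y + √(N(B(2, 6), 3) + 7)) = 1*(-1/23 + √((-4 - 3*(-1 + 2)/2) + 7)) = 1*(-1/23 + √((-4 - 3/2) + 7)) = 1*(-1/23 + √(-11/2 + 7)) = 1*(-1/23 + √(3/2)) = 1*(-1/23 + √6/2) = -1/23 + √6/2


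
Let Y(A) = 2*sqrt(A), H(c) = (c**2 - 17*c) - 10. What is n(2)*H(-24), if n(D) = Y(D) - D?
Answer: -1948 + 1948*sqrt(2) ≈ 806.89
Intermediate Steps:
H(c) = -10 + c**2 - 17*c
n(D) = -D + 2*sqrt(D) (n(D) = 2*sqrt(D) - D = -D + 2*sqrt(D))
n(2)*H(-24) = (-1*2 + 2*sqrt(2))*(-10 + (-24)**2 - 17*(-24)) = (-2 + 2*sqrt(2))*(-10 + 576 + 408) = (-2 + 2*sqrt(2))*974 = -1948 + 1948*sqrt(2)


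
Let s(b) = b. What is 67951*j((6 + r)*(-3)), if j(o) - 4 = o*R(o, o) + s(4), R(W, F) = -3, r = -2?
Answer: 2989844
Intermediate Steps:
j(o) = 8 - 3*o (j(o) = 4 + (o*(-3) + 4) = 4 + (-3*o + 4) = 4 + (4 - 3*o) = 8 - 3*o)
67951*j((6 + r)*(-3)) = 67951*(8 - 3*(6 - 2)*(-3)) = 67951*(8 - 12*(-3)) = 67951*(8 - 3*(-12)) = 67951*(8 + 36) = 67951*44 = 2989844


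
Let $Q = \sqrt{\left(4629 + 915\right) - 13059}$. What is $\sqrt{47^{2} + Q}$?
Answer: $\sqrt{2209 + 3 i \sqrt{835}} \approx 47.009 + 0.922 i$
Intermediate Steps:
$Q = 3 i \sqrt{835}$ ($Q = \sqrt{5544 - 13059} = \sqrt{-7515} = 3 i \sqrt{835} \approx 86.689 i$)
$\sqrt{47^{2} + Q} = \sqrt{47^{2} + 3 i \sqrt{835}} = \sqrt{2209 + 3 i \sqrt{835}}$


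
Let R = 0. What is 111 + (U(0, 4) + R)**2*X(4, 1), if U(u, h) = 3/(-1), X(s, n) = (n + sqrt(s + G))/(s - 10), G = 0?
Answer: 213/2 ≈ 106.50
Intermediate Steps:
X(s, n) = (n + sqrt(s))/(-10 + s) (X(s, n) = (n + sqrt(s + 0))/(s - 10) = (n + sqrt(s))/(-10 + s))
U(u, h) = -3 (U(u, h) = 3*(-1) = -3)
111 + (U(0, 4) + R)**2*X(4, 1) = 111 + (-3 + 0)**2*((1 + sqrt(4))/(-10 + 4)) = 111 + (-3)**2*((1 + 2)/(-6)) = 111 + 9*(-1/6*3) = 111 + 9*(-1/2) = 111 - 9/2 = 213/2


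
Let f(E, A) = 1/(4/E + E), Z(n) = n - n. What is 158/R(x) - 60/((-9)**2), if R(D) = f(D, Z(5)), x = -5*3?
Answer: -325738/135 ≈ -2412.9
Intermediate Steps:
Z(n) = 0
f(E, A) = 1/(E + 4/E)
x = -15
R(D) = D/(4 + D**2)
158/R(x) - 60/((-9)**2) = 158/((-15/(4 + (-15)**2))) - 60/((-9)**2) = 158/((-15/(4 + 225))) - 60/81 = 158/((-15/229)) - 60*1/81 = 158/((-15*1/229)) - 20/27 = 158/(-15/229) - 20/27 = 158*(-229/15) - 20/27 = -36182/15 - 20/27 = -325738/135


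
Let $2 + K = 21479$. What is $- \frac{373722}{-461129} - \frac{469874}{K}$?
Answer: $- \frac{208646100352}{9903667533} \approx -21.068$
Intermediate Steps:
$K = 21477$ ($K = -2 + 21479 = 21477$)
$- \frac{373722}{-461129} - \frac{469874}{K} = - \frac{373722}{-461129} - \frac{469874}{21477} = \left(-373722\right) \left(- \frac{1}{461129}\right) - \frac{469874}{21477} = \frac{373722}{461129} - \frac{469874}{21477} = - \frac{208646100352}{9903667533}$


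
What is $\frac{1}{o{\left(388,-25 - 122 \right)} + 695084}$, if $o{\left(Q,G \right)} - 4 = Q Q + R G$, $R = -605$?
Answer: $\frac{1}{934567} \approx 1.07 \cdot 10^{-6}$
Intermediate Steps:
$o{\left(Q,G \right)} = 4 + Q^{2} - 605 G$ ($o{\left(Q,G \right)} = 4 - \left(605 G - Q Q\right) = 4 - \left(- Q^{2} + 605 G\right) = 4 + Q^{2} - 605 G$)
$\frac{1}{o{\left(388,-25 - 122 \right)} + 695084} = \frac{1}{\left(4 + 388^{2} - 605 \left(-25 - 122\right)\right) + 695084} = \frac{1}{\left(4 + 150544 - -88935\right) + 695084} = \frac{1}{\left(4 + 150544 + 88935\right) + 695084} = \frac{1}{239483 + 695084} = \frac{1}{934567}$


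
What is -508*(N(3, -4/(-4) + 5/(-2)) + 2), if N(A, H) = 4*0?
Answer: -1016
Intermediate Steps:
N(A, H) = 0
-508*(N(3, -4/(-4) + 5/(-2)) + 2) = -508*(0 + 2) = -508*2 = -254*4 = -1016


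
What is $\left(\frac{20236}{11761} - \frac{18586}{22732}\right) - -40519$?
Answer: $\frac{5416519345397}{133675526} \approx 40520.0$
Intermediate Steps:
$\left(\frac{20236}{11761} - \frac{18586}{22732}\right) - -40519 = \left(20236 \cdot \frac{1}{11761} - \frac{9293}{11366}\right) + 40519 = \left(\frac{20236}{11761} - \frac{9293}{11366}\right) + 40519 = \frac{120707403}{133675526} + 40519 = \frac{5416519345397}{133675526}$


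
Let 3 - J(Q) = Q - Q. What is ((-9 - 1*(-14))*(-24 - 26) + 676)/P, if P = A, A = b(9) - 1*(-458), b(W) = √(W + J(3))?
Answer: 48777/52438 - 213*√3/52438 ≈ 0.92315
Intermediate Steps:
J(Q) = 3 (J(Q) = 3 - (Q - Q) = 3 - 1*0 = 3 + 0 = 3)
b(W) = √(3 + W) (b(W) = √(W + 3) = √(3 + W))
A = 458 + 2*√3 (A = √(3 + 9) - 1*(-458) = √12 + 458 = 2*√3 + 458 = 458 + 2*√3 ≈ 461.46)
P = 458 + 2*√3 ≈ 461.46
((-9 - 1*(-14))*(-24 - 26) + 676)/P = ((-9 - 1*(-14))*(-24 - 26) + 676)/(458 + 2*√3) = ((-9 + 14)*(-50) + 676)/(458 + 2*√3) = (5*(-50) + 676)/(458 + 2*√3) = (-250 + 676)/(458 + 2*√3) = 426/(458 + 2*√3)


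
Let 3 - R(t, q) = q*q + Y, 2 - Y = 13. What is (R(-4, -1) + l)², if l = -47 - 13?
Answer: 2209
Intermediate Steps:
Y = -11 (Y = 2 - 1*13 = 2 - 13 = -11)
R(t, q) = 14 - q² (R(t, q) = 3 - (q*q - 11) = 3 - (q² - 11) = 3 - (-11 + q²) = 3 + (11 - q²) = 14 - q²)
l = -60
(R(-4, -1) + l)² = ((14 - 1*(-1)²) - 60)² = ((14 - 1*1) - 60)² = ((14 - 1) - 60)² = (13 - 60)² = (-47)² = 2209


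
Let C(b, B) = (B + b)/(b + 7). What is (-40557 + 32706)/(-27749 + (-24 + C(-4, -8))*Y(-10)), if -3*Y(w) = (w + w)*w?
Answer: 23553/77647 ≈ 0.30333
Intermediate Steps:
Y(w) = -2*w**2/3 (Y(w) = -(w + w)*w/3 = -2*w*w/3 = -2*w**2/3)
C(b, B) = (B + b)/(7 + b)
(-40557 + 32706)/(-27749 + (-24 + C(-4, -8))*Y(-10)) = (-40557 + 32706)/(-27749 + (-24 + (-8 - 4)/(7 - 4))*(-2/3*(-10)**2)) = -7851/(-27749 + (-24 - 12/3)*(-2/3*100)) = -7851/(-27749 + (-24 + (1/3)*(-12))*(-200/3)) = -7851/(-27749 + (-24 - 4)*(-200/3)) = -7851/(-27749 - 28*(-200/3)) = -7851/(-27749 + 5600/3) = -7851/(-77647/3) = -7851*(-3/77647) = 23553/77647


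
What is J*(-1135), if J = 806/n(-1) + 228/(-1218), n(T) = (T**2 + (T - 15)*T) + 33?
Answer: -18354993/1015 ≈ -18084.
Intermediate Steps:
n(T) = 33 + T**2 + T*(-15 + T) (n(T) = (T**2 + (-15 + T)*T) + 33 = (T**2 + T*(-15 + T)) + 33 = 33 + T**2 + T*(-15 + T))
J = 80859/5075 (J = 806/(33 - 15*(-1) + 2*(-1)**2) + 228/(-1218) = 806/(33 + 15 + 2*1) + 228*(-1/1218) = 806/(33 + 15 + 2) - 38/203 = 806/50 - 38/203 = 806*(1/50) - 38/203 = 403/25 - 38/203 = 80859/5075 ≈ 15.933)
J*(-1135) = (80859/5075)*(-1135) = -18354993/1015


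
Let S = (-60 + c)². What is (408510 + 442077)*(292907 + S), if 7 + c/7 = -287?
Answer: 4064811523797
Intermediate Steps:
c = -2058 (c = -49 + 7*(-287) = -49 - 2009 = -2058)
S = 4485924 (S = (-60 - 2058)² = (-2118)² = 4485924)
(408510 + 442077)*(292907 + S) = (408510 + 442077)*(292907 + 4485924) = 850587*4778831 = 4064811523797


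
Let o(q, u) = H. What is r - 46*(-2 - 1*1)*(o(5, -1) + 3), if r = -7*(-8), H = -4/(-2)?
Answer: 746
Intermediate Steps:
H = 2 (H = -4*(-½) = 2)
o(q, u) = 2
r = 56
r - 46*(-2 - 1*1)*(o(5, -1) + 3) = 56 - 46*(-2 - 1*1)*(2 + 3) = 56 - 46*(-2 - 1)*5 = 56 - (-138)*5 = 56 - 46*(-15) = 56 + 690 = 746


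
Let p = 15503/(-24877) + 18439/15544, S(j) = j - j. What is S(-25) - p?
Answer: -217728371/386688088 ≈ -0.56306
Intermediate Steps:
S(j) = 0
p = 217728371/386688088 (p = 15503*(-1/24877) + 18439*(1/15544) = -15503/24877 + 18439/15544 = 217728371/386688088 ≈ 0.56306)
S(-25) - p = 0 - 1*217728371/386688088 = 0 - 217728371/386688088 = -217728371/386688088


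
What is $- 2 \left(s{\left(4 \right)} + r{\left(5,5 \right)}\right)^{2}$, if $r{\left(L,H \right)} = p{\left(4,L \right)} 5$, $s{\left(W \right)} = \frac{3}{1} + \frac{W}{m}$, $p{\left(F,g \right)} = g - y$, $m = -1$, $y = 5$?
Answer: $-2$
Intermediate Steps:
$p{\left(F,g \right)} = -5 + g$ ($p{\left(F,g \right)} = g - 5 = -5 + g$)
$s{\left(W \right)} = 3 - W$ ($s{\left(W \right)} = \frac{3}{1} + \frac{W}{-1} = 3 \cdot 1 + W \left(-1\right) = 3 - W$)
$r{\left(L,H \right)} = -25 + 5 L$ ($r{\left(L,H \right)} = \left(-5 + L\right) 5 = -25 + 5 L$)
$- 2 \left(s{\left(4 \right)} + r{\left(5,5 \right)}\right)^{2} = - 2 \left(\left(3 - 4\right) + \left(-25 + 5 \cdot 5\right)\right)^{2} = - 2 \left(\left(3 - 4\right) + \left(-25 + 25\right)\right)^{2} = - 2 \left(-1 + 0\right)^{2} = - 2 \left(-1\right)^{2} = \left(-2\right) 1 = -2$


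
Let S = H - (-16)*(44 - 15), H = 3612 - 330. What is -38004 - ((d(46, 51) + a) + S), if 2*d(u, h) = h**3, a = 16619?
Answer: -249389/2 ≈ -1.2469e+5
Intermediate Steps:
H = 3282
d(u, h) = h**3/2
S = 3746 (S = 3282 - (-16)*(44 - 15) = 3282 - (-16)*29 = 3282 - 1*(-464) = 3282 + 464 = 3746)
-38004 - ((d(46, 51) + a) + S) = -38004 - (((1/2)*51**3 + 16619) + 3746) = -38004 - (((1/2)*132651 + 16619) + 3746) = -38004 - ((132651/2 + 16619) + 3746) = -38004 - (165889/2 + 3746) = -38004 - 1*173381/2 = -38004 - 173381/2 = -249389/2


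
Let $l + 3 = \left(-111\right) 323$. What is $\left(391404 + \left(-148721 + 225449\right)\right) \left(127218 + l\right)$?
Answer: $42769475784$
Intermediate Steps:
$l = -35856$ ($l = -3 - 35853 = -35856$)
$\left(391404 + \left(-148721 + 225449\right)\right) \left(127218 + l\right) = \left(391404 + \left(-148721 + 225449\right)\right) \left(127218 - 35856\right) = \left(391404 + 76728\right) 91362 = 468132 \cdot 91362 = 42769475784$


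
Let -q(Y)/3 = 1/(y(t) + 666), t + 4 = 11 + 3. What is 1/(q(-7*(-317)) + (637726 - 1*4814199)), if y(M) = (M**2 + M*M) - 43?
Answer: -823/3437237282 ≈ -2.3944e-7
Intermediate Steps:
t = 10 (t = -4 + (11 + 3) = -4 + 14 = 10)
y(M) = -43 + 2*M**2 (y(M) = (M**2 + M**2) - 43 = 2*M**2 - 43 = -43 + 2*M**2)
q(Y) = -3/823 (q(Y) = -3/((-43 + 2*10**2) + 666) = -3/((-43 + 2*100) + 666) = -3/((-43 + 200) + 666) = -3/(157 + 666) = -3/823)
1/(q(-7*(-317)) + (637726 - 1*4814199)) = 1/(-3/823 + (637726 - 1*4814199)) = 1/(-3/823 + (637726 - 4814199)) = 1/(-3/823 - 4176473) = 1/(-3437237282/823) = -823/3437237282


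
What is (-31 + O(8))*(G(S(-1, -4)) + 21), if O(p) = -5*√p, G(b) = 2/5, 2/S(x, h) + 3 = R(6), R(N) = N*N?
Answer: -3317/5 - 214*√2 ≈ -966.04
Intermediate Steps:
R(N) = N²
S(x, h) = 2/33 (S(x, h) = 2/(-3 + 6²) = 2/(-3 + 36) = 2/33)
G(b) = ⅖ (G(b) = 2*(⅕) = ⅖)
(-31 + O(8))*(G(S(-1, -4)) + 21) = (-31 - 10*√2)*(⅖ + 21) = (-31 - 10*√2)*(107/5) = -3317/5 - 214*√2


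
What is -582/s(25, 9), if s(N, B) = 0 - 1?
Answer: 582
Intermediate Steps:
s(N, B) = -1
-582/s(25, 9) = -582/(-1) = -582*(-1) = 582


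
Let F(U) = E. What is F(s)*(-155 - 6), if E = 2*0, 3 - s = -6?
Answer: 0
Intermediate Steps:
s = 9 (s = 3 - 1*(-6) = 3 + 6 = 9)
E = 0
F(U) = 0
F(s)*(-155 - 6) = 0*(-155 - 6) = 0*(-161) = 0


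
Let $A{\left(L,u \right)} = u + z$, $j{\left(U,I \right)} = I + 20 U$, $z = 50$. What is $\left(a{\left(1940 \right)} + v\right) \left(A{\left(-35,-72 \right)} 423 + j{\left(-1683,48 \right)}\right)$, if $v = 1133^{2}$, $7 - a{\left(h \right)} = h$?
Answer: $-55010404008$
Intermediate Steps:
$a{\left(h \right)} = 7 - h$
$v = 1283689$
$A{\left(L,u \right)} = 50 + u$ ($A{\left(L,u \right)} = u + 50 = 50 + u$)
$\left(a{\left(1940 \right)} + v\right) \left(A{\left(-35,-72 \right)} 423 + j{\left(-1683,48 \right)}\right) = \left(\left(7 - 1940\right) + 1283689\right) \left(\left(50 - 72\right) 423 + \left(48 + 20 \left(-1683\right)\right)\right) = \left(\left(7 - 1940\right) + 1283689\right) \left(\left(-22\right) 423 + \left(48 - 33660\right)\right) = \left(-1933 + 1283689\right) \left(-9306 - 33612\right) = 1281756 \left(-42918\right) = -55010404008$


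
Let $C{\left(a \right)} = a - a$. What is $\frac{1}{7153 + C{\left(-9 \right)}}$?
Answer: $\frac{1}{7153} \approx 0.0001398$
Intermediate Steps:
$C{\left(a \right)} = 0$
$\frac{1}{7153 + C{\left(-9 \right)}} = \frac{1}{7153 + 0} = \frac{1}{7153}$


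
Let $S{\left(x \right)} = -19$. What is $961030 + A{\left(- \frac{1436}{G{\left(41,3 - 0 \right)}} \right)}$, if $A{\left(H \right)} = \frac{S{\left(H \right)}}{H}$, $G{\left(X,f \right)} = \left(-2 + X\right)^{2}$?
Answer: $\frac{1380067979}{1436} \approx 9.6105 \cdot 10^{5}$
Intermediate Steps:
$A{\left(H \right)} = - \frac{19}{H}$
$961030 + A{\left(- \frac{1436}{G{\left(41,3 - 0 \right)}} \right)} = 961030 - \frac{19}{\left(-1436\right) \frac{1}{\left(-2 + 41\right)^{2}}} = 961030 - \frac{19}{\left(-1436\right) \frac{1}{39^{2}}} = 961030 - \frac{19}{\left(-1436\right) \frac{1}{1521}} = 961030 - \frac{19}{- \frac{1436}{1521}} = 961030 - - \frac{28899}{1436} = 961030 + \frac{28899}{1436} = \frac{1380067979}{1436}$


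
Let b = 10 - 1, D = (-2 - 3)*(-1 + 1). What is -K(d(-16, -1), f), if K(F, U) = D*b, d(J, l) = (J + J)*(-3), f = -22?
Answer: 0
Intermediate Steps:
d(J, l) = -6*J (d(J, l) = (2*J)*(-3) = -6*J)
D = 0 (D = -5*0 = 0)
b = 9
K(F, U) = 0 (K(F, U) = 0*9 = 0)
-K(d(-16, -1), f) = -1*0 = 0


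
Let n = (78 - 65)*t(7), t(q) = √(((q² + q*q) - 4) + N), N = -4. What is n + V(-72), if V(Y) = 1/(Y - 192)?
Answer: -1/264 + 39*√10 ≈ 123.33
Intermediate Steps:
V(Y) = 1/(-192 + Y)
t(q) = √(-8 + 2*q²) (t(q) = √(((q² + q*q) - 4) - 4) = √(((q² + q²) - 4) - 4) = √((2*q² - 4) - 4) = √((-4 + 2*q²) - 4) = √(-8 + 2*q²))
n = 39*√10 (n = (78 - 65)*√(-8 + 2*7²) = 13*√(-8 + 2*49) = 13*√(-8 + 98) = 13*√90 = 13*(3*√10) = 39*√10 ≈ 123.33)
n + V(-72) = 39*√10 + 1/(-192 - 72) = 39*√10 + 1/(-264) = 39*√10 - 1/264 = -1/264 + 39*√10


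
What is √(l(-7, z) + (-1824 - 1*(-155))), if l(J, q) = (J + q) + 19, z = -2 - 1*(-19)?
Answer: 2*I*√410 ≈ 40.497*I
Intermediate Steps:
z = 17 (z = -2 + 19 = 17)
l(J, q) = 19 + J + q
√(l(-7, z) + (-1824 - 1*(-155))) = √((19 - 7 + 17) + (-1824 - 1*(-155))) = √(29 + (-1824 + 155)) = √(29 - 1669) = √(-1640) = 2*I*√410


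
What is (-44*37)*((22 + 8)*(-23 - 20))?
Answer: 2100120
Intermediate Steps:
(-44*37)*((22 + 8)*(-23 - 20)) = -48840*(-43) = -1628*(-1290) = 2100120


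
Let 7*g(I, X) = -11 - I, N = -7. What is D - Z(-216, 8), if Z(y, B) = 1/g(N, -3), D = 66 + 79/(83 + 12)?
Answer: 26061/380 ≈ 68.582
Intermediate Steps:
g(I, X) = -11/7 - I/7 (g(I, X) = (-11 - I)/7 = -11/7 - I/7)
D = 6349/95 (D = 66 + 79/95 = 6349/95 ≈ 66.832)
Z(y, B) = -7/4 (Z(y, B) = 1/(-11/7 - ⅐*(-7)) = 1/(-11/7 + 1) = 1/(-4/7) = -7/4)
D - Z(-216, 8) = 6349/95 - 1*(-7/4) = 6349/95 + 7/4 = 26061/380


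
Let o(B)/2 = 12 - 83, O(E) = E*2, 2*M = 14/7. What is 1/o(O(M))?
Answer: -1/142 ≈ -0.0070423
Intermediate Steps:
M = 1 (M = (14/7)/2 = (14*(⅐))/2 = (½)*2 = 1)
O(E) = 2*E
o(B) = -142 (o(B) = 2*(12 - 83) = 2*(-71) = -142)
1/o(O(M)) = 1/(-142) = -1/142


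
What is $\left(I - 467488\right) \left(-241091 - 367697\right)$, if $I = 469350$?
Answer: $-1133563256$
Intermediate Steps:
$\left(I - 467488\right) \left(-241091 - 367697\right) = \left(469350 - 467488\right) \left(-241091 - 367697\right) = 1862 \left(-608788\right) = -1133563256$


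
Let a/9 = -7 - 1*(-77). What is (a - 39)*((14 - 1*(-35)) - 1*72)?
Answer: -13593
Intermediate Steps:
a = 630 (a = 9*(-7 - 1*(-77)) = 9*(-7 + 77) = 9*70 = 630)
(a - 39)*((14 - 1*(-35)) - 1*72) = (630 - 39)*((14 - 1*(-35)) - 1*72) = 591*((14 + 35) - 72) = 591*(49 - 72) = 591*(-23) = -13593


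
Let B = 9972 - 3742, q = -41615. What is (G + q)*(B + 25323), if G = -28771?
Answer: -2220889458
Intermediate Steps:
B = 6230
(G + q)*(B + 25323) = (-28771 - 41615)*(6230 + 25323) = -70386*31553 = -2220889458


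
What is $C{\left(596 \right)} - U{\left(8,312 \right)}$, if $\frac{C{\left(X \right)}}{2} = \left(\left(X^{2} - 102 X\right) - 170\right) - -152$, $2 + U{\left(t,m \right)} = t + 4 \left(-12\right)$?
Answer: $588854$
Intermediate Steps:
$U{\left(t,m \right)} = -50 + t$ ($U{\left(t,m \right)} = -2 + \left(t + 4 \left(-12\right)\right) = -2 + \left(t - 48\right) = -2 + \left(-48 + t\right) = -50 + t$)
$C{\left(X \right)} = -36 - 204 X + 2 X^{2}$ ($C{\left(X \right)} = 2 \left(\left(\left(X^{2} - 102 X\right) - 170\right) - -152\right) = 2 \left(\left(-170 + X^{2} - 102 X\right) + 152\right) = 2 \left(-18 + X^{2} - 102 X\right) = -36 - 204 X + 2 X^{2}$)
$C{\left(596 \right)} - U{\left(8,312 \right)} = \left(-36 - 121584 + 2 \cdot 596^{2}\right) - \left(-50 + 8\right) = \left(-36 - 121584 + 2 \cdot 355216\right) - -42 = \left(-36 - 121584 + 710432\right) + 42 = 588812 + 42 = 588854$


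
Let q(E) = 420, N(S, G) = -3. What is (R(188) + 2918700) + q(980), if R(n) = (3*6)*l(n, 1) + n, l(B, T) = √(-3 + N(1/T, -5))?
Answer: 2919308 + 18*I*√6 ≈ 2.9193e+6 + 44.091*I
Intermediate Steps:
l(B, T) = I*√6 (l(B, T) = √(-3 - 3) = √(-6) = I*√6)
R(n) = n + 18*I*√6 (R(n) = (3*6)*(I*√6) + n = 18*(I*√6) + n = 18*I*√6 + n = n + 18*I*√6)
(R(188) + 2918700) + q(980) = ((188 + 18*I*√6) + 2918700) + 420 = (2918888 + 18*I*√6) + 420 = 2919308 + 18*I*√6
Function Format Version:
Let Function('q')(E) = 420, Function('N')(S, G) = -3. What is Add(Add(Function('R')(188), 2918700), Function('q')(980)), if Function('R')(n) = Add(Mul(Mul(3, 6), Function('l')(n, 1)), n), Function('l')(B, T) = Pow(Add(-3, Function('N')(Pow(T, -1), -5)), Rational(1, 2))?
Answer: Add(2919308, Mul(18, I, Pow(6, Rational(1, 2)))) ≈ Add(2.9193e+6, Mul(44.091, I))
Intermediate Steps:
Function('l')(B, T) = Mul(I, Pow(6, Rational(1, 2))) (Function('l')(B, T) = Pow(Add(-3, -3), Rational(1, 2)) = Pow(-6, Rational(1, 2)) = Mul(I, Pow(6, Rational(1, 2))))
Function('R')(n) = Add(n, Mul(18, I, Pow(6, Rational(1, 2)))) (Function('R')(n) = Add(Mul(Mul(3, 6), Mul(I, Pow(6, Rational(1, 2)))), n) = Add(Mul(18, Mul(I, Pow(6, Rational(1, 2)))), n) = Add(Mul(18, I, Pow(6, Rational(1, 2))), n) = Add(n, Mul(18, I, Pow(6, Rational(1, 2)))))
Add(Add(Function('R')(188), 2918700), Function('q')(980)) = Add(Add(Add(188, Mul(18, I, Pow(6, Rational(1, 2)))), 2918700), 420) = Add(Add(2918888, Mul(18, I, Pow(6, Rational(1, 2)))), 420) = Add(2919308, Mul(18, I, Pow(6, Rational(1, 2))))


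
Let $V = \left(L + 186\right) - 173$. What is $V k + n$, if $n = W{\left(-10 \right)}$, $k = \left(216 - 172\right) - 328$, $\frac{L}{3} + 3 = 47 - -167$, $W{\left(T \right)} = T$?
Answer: $-183474$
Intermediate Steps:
$L = 633$ ($L = -9 + 3 \left(47 - -167\right) = -9 + 3 \left(47 + 167\right) = -9 + 3 \cdot 214 = -9 + 642 = 633$)
$V = 646$ ($V = \left(633 + 186\right) - 173 = 819 - 173 = 646$)
$k = -284$ ($k = 44 - 328 = -284$)
$n = -10$
$V k + n = 646 \left(-284\right) - 10 = -183464 - 10 = -183474$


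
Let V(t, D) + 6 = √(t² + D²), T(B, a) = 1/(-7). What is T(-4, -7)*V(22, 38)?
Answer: 6/7 - 2*√482/7 ≈ -5.4156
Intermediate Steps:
T(B, a) = -⅐
V(t, D) = -6 + √(D² + t²) (V(t, D) = -6 + √(t² + D²) = -6 + √(D² + t²))
T(-4, -7)*V(22, 38) = -(-6 + √(38² + 22²))/7 = -(-6 + √(1444 + 484))/7 = -(-6 + √1928)/7 = -(-6 + 2*√482)/7 = 6/7 - 2*√482/7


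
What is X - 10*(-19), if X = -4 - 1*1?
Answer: 185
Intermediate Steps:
X = -5 (X = -4 - 1 = -5)
X - 10*(-19) = -5 - 10*(-19) = -5 + 190 = 185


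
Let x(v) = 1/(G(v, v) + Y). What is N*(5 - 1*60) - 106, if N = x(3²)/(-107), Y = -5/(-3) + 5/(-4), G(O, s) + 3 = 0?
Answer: -352262/3317 ≈ -106.20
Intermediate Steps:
G(O, s) = -3 (G(O, s) = -3 + 0 = -3)
Y = 5/12 (Y = -5*(-⅓) + 5*(-¼) = 5/3 - 5/4 = 5/12 ≈ 0.41667)
x(v) = -12/31 (x(v) = 1/(-3 + 5/12) = 1/(-31/12) = -12/31)
N = 12/3317 (N = -12/31/(-107) = -12/31*(-1/107) = 12/3317 ≈ 0.0036177)
N*(5 - 1*60) - 106 = 12*(5 - 1*60)/3317 - 106 = 12*(5 - 60)/3317 - 106 = (12/3317)*(-55) - 106 = -660/3317 - 106 = -352262/3317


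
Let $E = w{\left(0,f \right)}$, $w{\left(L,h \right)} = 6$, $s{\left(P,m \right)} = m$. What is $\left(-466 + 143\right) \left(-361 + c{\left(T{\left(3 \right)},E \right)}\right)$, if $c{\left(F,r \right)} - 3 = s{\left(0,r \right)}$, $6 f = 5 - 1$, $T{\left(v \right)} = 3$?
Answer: $113696$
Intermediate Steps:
$f = \frac{2}{3}$ ($f = \frac{5 - 1}{6} = \frac{1}{6} \cdot 4 = \frac{2}{3} \approx 0.66667$)
$E = 6$
$c{\left(F,r \right)} = 3 + r$
$\left(-466 + 143\right) \left(-361 + c{\left(T{\left(3 \right)},E \right)}\right) = \left(-466 + 143\right) \left(-361 + \left(3 + 6\right)\right) = - 323 \left(-361 + 9\right) = \left(-323\right) \left(-352\right) = 113696$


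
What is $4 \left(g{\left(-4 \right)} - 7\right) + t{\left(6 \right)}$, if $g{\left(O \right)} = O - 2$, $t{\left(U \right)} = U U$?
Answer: $-16$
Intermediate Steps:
$t{\left(U \right)} = U^{2}$
$g{\left(O \right)} = -2 + O$
$4 \left(g{\left(-4 \right)} - 7\right) + t{\left(6 \right)} = 4 \left(\left(-2 - 4\right) - 7\right) + 6^{2} = 4 \left(-6 - 7\right) + 36 = 4 \left(-13\right) + 36 = -52 + 36 = -16$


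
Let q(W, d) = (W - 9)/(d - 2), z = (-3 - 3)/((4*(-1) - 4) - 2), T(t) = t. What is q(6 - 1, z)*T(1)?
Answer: 20/7 ≈ 2.8571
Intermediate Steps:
z = ⅗ (z = -6/((-4 - 4) - 2) = -6/(-8 - 2) = -6/(-10) = -6*(-⅒) = ⅗ ≈ 0.60000)
q(W, d) = (-9 + W)/(-2 + d)
q(6 - 1, z)*T(1) = ((-9 + (6 - 1))/(-2 + ⅗))*1 = ((-9 + 5)/(-7/5))*1 = -5/7*(-4)*1 = (20/7)*1 = 20/7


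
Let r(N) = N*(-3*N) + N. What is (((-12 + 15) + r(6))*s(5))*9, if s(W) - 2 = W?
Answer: -6237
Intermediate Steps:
r(N) = N - 3*N² (r(N) = -3*N² + N = N - 3*N²)
s(W) = 2 + W
(((-12 + 15) + r(6))*s(5))*9 = (((-12 + 15) + 6*(1 - 3*6))*(2 + 5))*9 = ((3 + 6*(1 - 18))*7)*9 = ((3 + 6*(-17))*7)*9 = ((3 - 102)*7)*9 = -99*7*9 = -693*9 = -6237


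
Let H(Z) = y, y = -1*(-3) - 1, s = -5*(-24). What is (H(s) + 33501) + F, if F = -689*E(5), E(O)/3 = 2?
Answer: 29369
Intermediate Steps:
s = 120
E(O) = 6 (E(O) = 3*2 = 6)
F = -4134 (F = -689*6 = -4134)
y = 2 (y = 3 - 1 = 2)
H(Z) = 2
(H(s) + 33501) + F = (2 + 33501) - 4134 = 33503 - 4134 = 29369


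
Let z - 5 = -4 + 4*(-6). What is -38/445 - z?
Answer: 10197/445 ≈ 22.915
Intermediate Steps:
z = -23 (z = 5 + (-4 + 4*(-6)) = 5 + (-4 - 24) = 5 - 28 = -23)
-38/445 - z = -38/445 - 1*(-23) = -38*1/445 + 23 = -38/445 + 23 = 10197/445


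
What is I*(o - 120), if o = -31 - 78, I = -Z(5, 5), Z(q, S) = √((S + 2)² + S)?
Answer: 687*√6 ≈ 1682.8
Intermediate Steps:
Z(q, S) = √(S + (2 + S)²) (Z(q, S) = √((2 + S)² + S) = √(S + (2 + S)²))
I = -3*√6 (I = -√(5 + (2 + 5)²) = -√(5 + 7²) = -√(5 + 49) = -√54 = -3*√6 ≈ -7.3485)
o = -109
I*(o - 120) = (-3*√6)*(-109 - 120) = -3*√6*(-229) = 687*√6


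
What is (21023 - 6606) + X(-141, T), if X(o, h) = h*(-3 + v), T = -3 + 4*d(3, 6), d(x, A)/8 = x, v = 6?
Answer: 14696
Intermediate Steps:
d(x, A) = 8*x
T = 93 (T = -3 + 4*(8*3) = -3 + 4*24 = -3 + 96 = 93)
X(o, h) = 3*h (X(o, h) = h*(-3 + 6) = h*3 = 3*h)
(21023 - 6606) + X(-141, T) = (21023 - 6606) + 3*93 = 14417 + 279 = 14696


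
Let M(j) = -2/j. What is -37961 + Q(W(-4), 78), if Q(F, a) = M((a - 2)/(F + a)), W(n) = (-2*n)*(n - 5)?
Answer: -721262/19 ≈ -37961.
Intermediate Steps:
W(n) = -2*n*(-5 + n) (W(n) = (-2*n)*(-5 + n) = -2*n*(-5 + n))
Q(F, a) = -2*(F + a)/(-2 + a) (Q(F, a) = -2*(F + a)/(a - 2) = -2*(F + a)/(-2 + a))
-37961 + Q(W(-4), 78) = -37961 + 2*(-2*(-4)*(5 - 1*(-4)) - 1*78)/(-2 + 78) = -37961 + 2*(-2*(-4)*(5 + 4) - 78)/76 = -37961 + 2*(1/76)*(-2*(-4)*9 - 78) = -37961 + 2*(1/76)*(-1*(-72) - 78) = -37961 + 2*(1/76)*(72 - 78) = -37961 + 2*(1/76)*(-6) = -37961 - 3/19 = -721262/19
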